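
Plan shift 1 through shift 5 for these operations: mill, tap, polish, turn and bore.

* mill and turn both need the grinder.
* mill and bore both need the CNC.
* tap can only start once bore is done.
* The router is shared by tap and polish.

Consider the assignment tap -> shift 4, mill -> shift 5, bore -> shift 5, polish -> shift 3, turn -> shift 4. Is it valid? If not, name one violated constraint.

tap can only start once bore is done — violated.
mill and turn both need the grinder — holds.
mill and bore both need the CNC — violated.
The router is shared by tap and polish — holds.

No. mill and bore both need the CNC is not satisfied.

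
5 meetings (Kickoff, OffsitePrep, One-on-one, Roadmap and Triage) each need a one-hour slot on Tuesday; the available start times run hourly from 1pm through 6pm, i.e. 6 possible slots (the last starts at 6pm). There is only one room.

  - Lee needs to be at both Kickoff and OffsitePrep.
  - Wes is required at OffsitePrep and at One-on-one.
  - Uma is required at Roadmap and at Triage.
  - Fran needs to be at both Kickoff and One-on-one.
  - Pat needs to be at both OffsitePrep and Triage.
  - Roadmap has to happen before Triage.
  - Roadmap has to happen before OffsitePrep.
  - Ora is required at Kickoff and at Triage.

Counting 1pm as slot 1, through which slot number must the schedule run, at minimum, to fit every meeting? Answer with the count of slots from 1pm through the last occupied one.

5 slots

The precedence chain requires at least 2 distinct slots.
With at most 1 per slot and 5 meetings, at least 5 slots are needed.
5 works (last occupied slot: 5pm): for example One-on-one=5pm, Roadmap=1pm, OffsitePrep=2pm, Triage=3pm, Kickoff=4pm.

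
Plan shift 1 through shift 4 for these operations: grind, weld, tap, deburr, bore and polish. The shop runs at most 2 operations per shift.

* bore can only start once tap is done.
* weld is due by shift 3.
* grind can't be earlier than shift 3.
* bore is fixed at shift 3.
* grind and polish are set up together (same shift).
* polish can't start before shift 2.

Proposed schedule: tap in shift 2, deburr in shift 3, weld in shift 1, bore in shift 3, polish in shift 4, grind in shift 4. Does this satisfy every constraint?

Yes, all constraints hold

The shop runs at most 2 operations per shift — holds.
polish can't start before shift 2 — holds.
grind can't be earlier than shift 3 — holds.
grind and polish are set up together (same shift) — holds.
bore can only start once tap is done — holds.
weld is due by shift 3 — holds.
bore is fixed at shift 3 — holds.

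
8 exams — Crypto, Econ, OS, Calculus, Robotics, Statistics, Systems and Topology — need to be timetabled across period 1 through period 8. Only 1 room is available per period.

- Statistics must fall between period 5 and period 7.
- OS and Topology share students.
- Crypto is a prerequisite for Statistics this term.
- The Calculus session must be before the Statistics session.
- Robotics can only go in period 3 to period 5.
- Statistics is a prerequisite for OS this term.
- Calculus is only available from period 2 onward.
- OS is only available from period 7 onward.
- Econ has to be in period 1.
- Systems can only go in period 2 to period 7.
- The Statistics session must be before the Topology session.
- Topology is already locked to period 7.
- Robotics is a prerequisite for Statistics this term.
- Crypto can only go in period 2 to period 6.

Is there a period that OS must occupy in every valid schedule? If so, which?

OS's window is period 7–period 8.
Topology is fixed at period 7, and OS can't share a period with Topology.
So OS must be period 8.

period 8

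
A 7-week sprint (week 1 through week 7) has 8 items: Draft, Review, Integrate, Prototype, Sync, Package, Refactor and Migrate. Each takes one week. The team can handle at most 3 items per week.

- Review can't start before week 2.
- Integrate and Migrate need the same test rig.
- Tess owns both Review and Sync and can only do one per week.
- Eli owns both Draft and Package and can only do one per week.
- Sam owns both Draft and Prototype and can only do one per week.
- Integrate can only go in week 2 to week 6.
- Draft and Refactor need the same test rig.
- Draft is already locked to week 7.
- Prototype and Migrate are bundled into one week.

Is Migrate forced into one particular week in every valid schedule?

No

Migrate can be week 1 (e.g. Package=week 2; Refactor=week 3; Integrate=week 2; Draft=week 7; Review=week 2; Sync=week 1; Migrate=week 1; Prototype=week 1) or week 2 (e.g. Migrate -> week 2, Review -> week 2, Refactor -> week 1, Prototype -> week 2, Integrate -> week 3, Package -> week 1, Sync -> week 1, Draft -> week 7).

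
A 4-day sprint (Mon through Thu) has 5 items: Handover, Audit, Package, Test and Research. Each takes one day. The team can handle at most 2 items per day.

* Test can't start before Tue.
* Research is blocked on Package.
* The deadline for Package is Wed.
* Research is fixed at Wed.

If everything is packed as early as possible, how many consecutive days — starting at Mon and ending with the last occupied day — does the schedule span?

3

The precedence chain requires at least 2 distinct days.
With at most 2 per day and 5 work items, at least 3 days are needed.
Research can't be placed before Wed — that is day 3 counting from Mon — so the schedule must run through at least 3 days.
3 works (last occupied day: Wed): for example Handover=Mon, Test=Tue, Audit=Tue, Research=Wed, Package=Mon.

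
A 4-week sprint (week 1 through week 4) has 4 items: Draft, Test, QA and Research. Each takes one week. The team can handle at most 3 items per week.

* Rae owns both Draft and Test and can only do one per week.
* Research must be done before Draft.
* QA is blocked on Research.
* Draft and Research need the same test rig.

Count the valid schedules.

Splitting on Draft: it can be week 2 (9), week 3 (15), week 4 (18). Listing each branch's schedules as (Test, QA, Research) by week number:
Draft=week 2: (1,2,1) (1,3,1) (1,4,1) (3,2,1) (3,3,1) (3,4,1) (4,2,1) (4,3,1) (4,4,1) — 9.
Draft=week 3: (1,2,1) (1,3,1) (1,3,2) (1,4,1) (1,4,2) (2,2,1) (2,3,1) (2,3,2) (2,4,1) (2,4,2) (4,2,1) (4,3,1) (4,3,2) (4,4,1) (4,4,2) — 15.
Draft=week 4: (1,2,1) (1,3,1) (1,3,2) (1,4,1) (1,4,2) (1,4,3) (2,2,1) (2,3,1) (2,3,2) (2,4,1) (2,4,2) (2,4,3) (3,2,1) (3,3,1) (3,3,2) (3,4,1) (3,4,2) (3,4,3) — 18.
Summing: 9 + 15 + 18 = 42.

42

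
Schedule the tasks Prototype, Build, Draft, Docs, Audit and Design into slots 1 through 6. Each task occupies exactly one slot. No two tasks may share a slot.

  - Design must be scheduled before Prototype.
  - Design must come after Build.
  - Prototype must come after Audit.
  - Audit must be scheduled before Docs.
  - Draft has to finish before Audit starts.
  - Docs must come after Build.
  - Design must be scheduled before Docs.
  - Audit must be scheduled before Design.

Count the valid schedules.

6

Splitting on Prototype: it can be 5 (3), 6 (3). Listing each branch's schedules as (Build, Draft, Docs, Audit, Design):
Prototype=5: (1,2,6,3,4) (2,1,6,3,4) (3,1,6,2,4) — 3.
Prototype=6: (1,2,5,3,4) (2,1,5,3,4) (3,1,5,2,4) — 3.
Summing: 3 + 3 = 6.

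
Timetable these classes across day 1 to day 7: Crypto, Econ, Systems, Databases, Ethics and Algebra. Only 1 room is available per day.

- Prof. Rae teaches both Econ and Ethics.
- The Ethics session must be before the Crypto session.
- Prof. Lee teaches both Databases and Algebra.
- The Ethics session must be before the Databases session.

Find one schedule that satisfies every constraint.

Systems -> day 5; Algebra -> day 6; Ethics -> day 1; Crypto -> day 2; Databases -> day 3; Econ -> day 4

Checking: Ethics(day 1) before Crypto(day 2); Ethics(day 1) before Databases(day 3); Databases(day 3) != Algebra(day 6); Econ(day 4) != Ethics(day 1); max 1 per day (cap 1).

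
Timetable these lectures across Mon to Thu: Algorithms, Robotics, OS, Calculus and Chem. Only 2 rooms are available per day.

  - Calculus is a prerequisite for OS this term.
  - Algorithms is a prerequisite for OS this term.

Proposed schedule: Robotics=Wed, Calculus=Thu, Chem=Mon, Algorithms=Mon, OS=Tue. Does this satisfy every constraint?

Only 2 rooms are available per day — holds.
Algorithms is a prerequisite for OS this term — holds.
Calculus is a prerequisite for OS this term — violated.

No — it violates: Calculus is a prerequisite for OS this term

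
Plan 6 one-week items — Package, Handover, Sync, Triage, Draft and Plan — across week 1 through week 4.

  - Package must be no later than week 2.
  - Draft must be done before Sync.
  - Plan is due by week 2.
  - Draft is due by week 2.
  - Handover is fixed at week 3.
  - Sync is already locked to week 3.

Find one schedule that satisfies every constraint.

Triage -> week 1; Handover -> week 3; Sync -> week 3; Draft -> week 1; Plan -> week 1; Package -> week 1

Checking: Draft(week 1) before Sync(week 3); Handover=week 3 in [week 3,week 3]; Plan=week 1 in [week 1,week 2]; Package=week 1 in [week 1,week 2]; Sync=week 3 in [week 3,week 3]; Draft=week 1 in [week 1,week 2].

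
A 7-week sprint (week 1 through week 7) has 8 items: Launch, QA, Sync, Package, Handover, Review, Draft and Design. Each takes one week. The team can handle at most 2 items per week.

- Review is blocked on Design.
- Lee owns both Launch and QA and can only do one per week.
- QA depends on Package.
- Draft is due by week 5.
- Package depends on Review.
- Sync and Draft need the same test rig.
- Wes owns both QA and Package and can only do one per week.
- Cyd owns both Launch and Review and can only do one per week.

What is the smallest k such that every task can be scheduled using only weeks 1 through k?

The precedence chain requires at least 4 distinct weeks.
With at most 2 per week and 8 tasks, at least 4 weeks are needed.
4 works (last occupied week: week 4): for example Design -> week 1, Sync -> week 2, Package -> week 3, Handover -> week 3, Launch -> week 1, QA -> week 4, Draft -> week 4, Review -> week 2.

4 weeks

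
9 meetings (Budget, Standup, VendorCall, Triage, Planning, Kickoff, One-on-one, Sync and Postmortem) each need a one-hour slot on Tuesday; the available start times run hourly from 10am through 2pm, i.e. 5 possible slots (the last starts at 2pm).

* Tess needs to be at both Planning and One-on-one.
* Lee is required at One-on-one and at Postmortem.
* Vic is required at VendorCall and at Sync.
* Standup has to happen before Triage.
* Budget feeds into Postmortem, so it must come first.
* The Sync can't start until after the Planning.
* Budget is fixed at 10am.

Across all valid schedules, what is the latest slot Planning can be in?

1pm

Downstream work caps Planning at 1pm.
Planning at 1pm is achievable: Kickoff -> 10am; Planning -> 1pm; VendorCall -> 10am; Sync -> 2pm; Budget -> 10am; Postmortem -> 11am; One-on-one -> 10am; Standup -> 10am; Triage -> 11am.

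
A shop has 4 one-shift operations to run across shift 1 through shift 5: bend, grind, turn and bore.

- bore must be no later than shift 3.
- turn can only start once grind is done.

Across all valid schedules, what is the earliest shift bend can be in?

shift 1

bend at shift 1 is achievable: bend in shift 1, grind in shift 1, bore in shift 1, turn in shift 2.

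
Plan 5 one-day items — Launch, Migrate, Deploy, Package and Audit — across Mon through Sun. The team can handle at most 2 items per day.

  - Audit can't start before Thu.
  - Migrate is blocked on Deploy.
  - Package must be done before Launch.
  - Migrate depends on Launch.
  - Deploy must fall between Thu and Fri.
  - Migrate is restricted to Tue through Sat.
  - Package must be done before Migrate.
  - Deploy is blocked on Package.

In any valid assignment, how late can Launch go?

Fri

Precedence pushes Launch to at least Tue; downstream work caps Launch at Fri.
Launch at Fri is achievable: Audit=Thu, Package=Mon, Deploy=Thu, Migrate=Sat, Launch=Fri.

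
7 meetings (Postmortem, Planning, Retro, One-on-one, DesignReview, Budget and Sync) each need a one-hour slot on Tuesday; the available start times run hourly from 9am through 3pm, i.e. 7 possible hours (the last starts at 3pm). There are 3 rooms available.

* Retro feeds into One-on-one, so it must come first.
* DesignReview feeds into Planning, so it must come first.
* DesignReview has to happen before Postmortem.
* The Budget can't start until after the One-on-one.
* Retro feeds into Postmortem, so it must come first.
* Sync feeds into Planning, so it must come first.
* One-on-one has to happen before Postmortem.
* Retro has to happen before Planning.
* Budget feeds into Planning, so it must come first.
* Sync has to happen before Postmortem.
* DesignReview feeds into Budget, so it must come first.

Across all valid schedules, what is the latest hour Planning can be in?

3pm

Precedence pushes Planning to at least 12pm.
Planning at 3pm is achievable: Planning in 3pm; DesignReview in 9am; Postmortem in 11am; Retro in 9am; Sync in 9am; Budget in 11am; One-on-one in 10am.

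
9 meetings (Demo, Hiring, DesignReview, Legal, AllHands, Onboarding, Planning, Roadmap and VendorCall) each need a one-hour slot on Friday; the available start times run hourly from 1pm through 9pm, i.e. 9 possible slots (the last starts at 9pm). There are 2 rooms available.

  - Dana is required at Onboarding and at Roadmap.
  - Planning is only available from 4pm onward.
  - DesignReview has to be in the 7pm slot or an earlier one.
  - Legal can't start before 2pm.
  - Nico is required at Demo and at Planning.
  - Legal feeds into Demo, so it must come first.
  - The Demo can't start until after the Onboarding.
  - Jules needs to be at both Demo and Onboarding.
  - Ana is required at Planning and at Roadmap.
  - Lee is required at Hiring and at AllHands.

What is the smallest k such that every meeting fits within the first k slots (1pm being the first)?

The precedence chain requires at least 2 distinct slots.
With at most 2 per slot and 9 meetings, at least 5 slots are needed.
Planning can't be placed before 4pm — that is slot 4 counting from 1pm — so the schedule must run through at least 4 slots.
5 works (last occupied slot: 5pm): for example Demo -> 3pm, Planning -> 4pm, DesignReview -> 2pm, Onboarding -> 1pm, VendorCall -> 4pm, AllHands -> 3pm, Legal -> 2pm, Hiring -> 1pm, Roadmap -> 5pm.

5 slots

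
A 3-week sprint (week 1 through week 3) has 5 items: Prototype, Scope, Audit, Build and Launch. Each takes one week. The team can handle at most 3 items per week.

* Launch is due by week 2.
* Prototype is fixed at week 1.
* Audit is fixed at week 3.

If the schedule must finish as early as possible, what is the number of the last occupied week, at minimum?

With at most 3 per week and 5 work items, at least 2 weeks are needed.
Audit can't be placed before week 3, so the schedule must run through at least week 3.
3 works (last occupied week: week 3): for example Audit in week 3; Scope in week 1; Prototype in week 1; Build in week 2; Launch in week 1.

3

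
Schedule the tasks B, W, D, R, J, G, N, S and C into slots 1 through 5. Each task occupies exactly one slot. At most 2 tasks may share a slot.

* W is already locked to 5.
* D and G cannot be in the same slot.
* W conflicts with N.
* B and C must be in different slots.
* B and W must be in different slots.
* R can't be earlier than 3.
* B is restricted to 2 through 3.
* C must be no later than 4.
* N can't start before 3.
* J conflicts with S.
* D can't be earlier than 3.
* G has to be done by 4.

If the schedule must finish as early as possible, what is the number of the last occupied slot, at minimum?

With at most 2 per slot and 9 tasks, at least 5 slots are needed.
W can't be placed before 5, so the schedule must run through at least slot 5.
5 works (last occupied slot: 5): for example G -> 1; W -> 5; C -> 1; S -> 4; N -> 4; B -> 2; J -> 2; R -> 3; D -> 3.

slot 5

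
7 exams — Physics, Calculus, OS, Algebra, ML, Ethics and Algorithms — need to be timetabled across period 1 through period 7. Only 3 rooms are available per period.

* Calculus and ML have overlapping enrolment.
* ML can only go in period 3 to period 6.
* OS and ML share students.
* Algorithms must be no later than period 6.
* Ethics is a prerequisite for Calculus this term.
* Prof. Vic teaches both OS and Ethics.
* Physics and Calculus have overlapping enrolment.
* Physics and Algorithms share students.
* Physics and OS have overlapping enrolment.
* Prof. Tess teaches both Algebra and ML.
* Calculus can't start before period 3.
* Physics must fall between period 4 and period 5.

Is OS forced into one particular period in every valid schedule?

OS can be period 1 (e.g. ML in period 3, OS in period 1, Algebra in period 1, Physics in period 4, Ethics in period 2, Algorithms in period 1, Calculus in period 5) or period 2 (e.g. Algebra in period 1, Physics in period 4, ML in period 3, OS in period 2, Ethics in period 1, Algorithms in period 1, Calculus in period 5).

No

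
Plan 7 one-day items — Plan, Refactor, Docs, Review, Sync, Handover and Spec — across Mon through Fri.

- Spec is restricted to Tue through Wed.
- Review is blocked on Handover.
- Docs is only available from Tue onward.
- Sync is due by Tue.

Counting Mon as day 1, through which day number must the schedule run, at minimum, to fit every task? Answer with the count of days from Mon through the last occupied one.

The precedence chain requires at least 2 distinct days.
2 works (last occupied day: Tue): for example Plan=Mon; Refactor=Mon; Handover=Mon; Review=Tue; Sync=Mon; Docs=Tue; Spec=Tue.

2 days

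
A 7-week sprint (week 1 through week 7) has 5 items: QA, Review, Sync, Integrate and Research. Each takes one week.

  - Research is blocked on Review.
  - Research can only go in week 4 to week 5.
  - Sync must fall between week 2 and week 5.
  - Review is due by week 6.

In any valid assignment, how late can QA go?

QA at week 7 is achievable: Research -> week 4, QA -> week 7, Sync -> week 2, Review -> week 1, Integrate -> week 1.

week 7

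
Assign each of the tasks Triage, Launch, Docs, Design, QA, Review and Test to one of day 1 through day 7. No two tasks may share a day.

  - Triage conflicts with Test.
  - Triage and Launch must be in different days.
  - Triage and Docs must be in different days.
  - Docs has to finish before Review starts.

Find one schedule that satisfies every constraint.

Docs -> day 1, QA -> day 6, Design -> day 5, Test -> day 7, Triage -> day 3, Review -> day 2, Launch -> day 4

Checking: Docs(day 1) before Review(day 2); Triage(day 3) != Docs(day 1); Triage(day 3) != Launch(day 4); Triage(day 3) != Test(day 7); max 1 per day (cap 1).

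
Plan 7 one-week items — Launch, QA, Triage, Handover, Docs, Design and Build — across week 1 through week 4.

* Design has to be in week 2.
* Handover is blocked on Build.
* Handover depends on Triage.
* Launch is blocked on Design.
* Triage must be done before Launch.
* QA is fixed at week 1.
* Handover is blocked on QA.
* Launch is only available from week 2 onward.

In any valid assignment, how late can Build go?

Downstream work caps Build at week 3.
Build at week 3 is achievable: Docs -> week 1, Build -> week 3, Launch -> week 3, Handover -> week 4, QA -> week 1, Triage -> week 1, Design -> week 2.

week 3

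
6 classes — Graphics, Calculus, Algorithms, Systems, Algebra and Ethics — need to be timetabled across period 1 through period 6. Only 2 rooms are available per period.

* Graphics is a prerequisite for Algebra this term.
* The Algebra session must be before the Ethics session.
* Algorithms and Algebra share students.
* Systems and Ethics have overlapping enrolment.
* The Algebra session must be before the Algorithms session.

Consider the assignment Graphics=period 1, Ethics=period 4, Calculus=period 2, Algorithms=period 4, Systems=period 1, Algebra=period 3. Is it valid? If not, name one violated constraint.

Yes

Only 2 rooms are available per period — holds.
Systems and Ethics have overlapping enrolment — holds.
The Algebra session must be before the Algorithms session — holds.
Graphics is a prerequisite for Algebra this term — holds.
The Algebra session must be before the Ethics session — holds.
Algorithms and Algebra share students — holds.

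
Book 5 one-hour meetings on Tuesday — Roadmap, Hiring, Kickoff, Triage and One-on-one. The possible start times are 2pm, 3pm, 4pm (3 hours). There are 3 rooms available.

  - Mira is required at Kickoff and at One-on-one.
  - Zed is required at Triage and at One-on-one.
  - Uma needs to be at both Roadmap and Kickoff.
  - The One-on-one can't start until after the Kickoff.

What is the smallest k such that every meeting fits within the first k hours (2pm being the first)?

2

The precedence chain requires at least 2 distinct hours.
With at most 3 per hour and 5 meetings, at least 2 hours are needed.
2 works (last occupied hour: 3pm): for example Kickoff=2pm; Triage=2pm; Hiring=2pm; Roadmap=3pm; One-on-one=3pm.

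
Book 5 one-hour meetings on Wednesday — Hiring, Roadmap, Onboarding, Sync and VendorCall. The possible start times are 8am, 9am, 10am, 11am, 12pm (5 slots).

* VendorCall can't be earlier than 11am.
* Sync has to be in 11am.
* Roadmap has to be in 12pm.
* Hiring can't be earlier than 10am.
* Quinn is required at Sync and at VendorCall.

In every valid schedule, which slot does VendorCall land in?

VendorCall's window is 11am–12pm.
Sync is fixed at 11am, and VendorCall can't share a slot with Sync.
So VendorCall must be 12pm.

12pm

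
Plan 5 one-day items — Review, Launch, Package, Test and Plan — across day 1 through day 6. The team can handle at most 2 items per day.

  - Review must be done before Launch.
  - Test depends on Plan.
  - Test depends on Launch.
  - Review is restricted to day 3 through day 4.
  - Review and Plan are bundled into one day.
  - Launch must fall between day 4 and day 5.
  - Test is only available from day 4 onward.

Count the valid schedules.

Splitting on Review: it can be day 3 (15), day 4 (5). Listing each branch's schedules as (Launch, Package, Test, Plan) by day number:
Review=day 3: (4,1,5,3) (4,1,6,3) (4,2,5,3) (4,2,6,3) (4,4,5,3) (4,4,6,3) (4,5,5,3) (4,5,6,3) (4,6,5,3) (4,6,6,3) (5,1,6,3) (5,2,6,3) (5,4,6,3) (5,5,6,3) (5,6,6,3) — 15.
Review=day 4: (5,1,6,4) (5,2,6,4) (5,3,6,4) (5,5,6,4) (5,6,6,4) — 5.
Summing: 15 + 5 = 20.

20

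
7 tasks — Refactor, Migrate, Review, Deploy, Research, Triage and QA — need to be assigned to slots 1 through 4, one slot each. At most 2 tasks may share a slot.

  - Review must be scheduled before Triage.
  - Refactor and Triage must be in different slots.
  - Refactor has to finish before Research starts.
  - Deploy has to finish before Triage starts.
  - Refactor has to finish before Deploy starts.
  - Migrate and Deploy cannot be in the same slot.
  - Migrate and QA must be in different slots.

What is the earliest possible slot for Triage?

3

Precedence pushes Triage to at least 3.
Triage at 3 is achievable: Triage=3; Migrate=3; Refactor=1; QA=4; Research=2; Review=1; Deploy=2.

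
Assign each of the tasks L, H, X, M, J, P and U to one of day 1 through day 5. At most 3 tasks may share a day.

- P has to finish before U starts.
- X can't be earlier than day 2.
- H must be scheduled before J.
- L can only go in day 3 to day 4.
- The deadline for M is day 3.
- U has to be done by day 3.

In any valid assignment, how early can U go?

Precedence pushes U to at least day 2; U's own window allows nothing later than day 3.
U at day 2 is achievable: X=day 2; P=day 1; M=day 1; J=day 2; H=day 1; L=day 3; U=day 2.

day 2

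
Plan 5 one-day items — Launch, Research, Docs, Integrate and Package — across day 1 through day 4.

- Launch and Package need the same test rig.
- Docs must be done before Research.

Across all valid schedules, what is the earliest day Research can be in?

day 2

Precedence pushes Research to at least day 2.
Research at day 2 is achievable: Launch in day 1; Docs in day 1; Package in day 2; Integrate in day 1; Research in day 2.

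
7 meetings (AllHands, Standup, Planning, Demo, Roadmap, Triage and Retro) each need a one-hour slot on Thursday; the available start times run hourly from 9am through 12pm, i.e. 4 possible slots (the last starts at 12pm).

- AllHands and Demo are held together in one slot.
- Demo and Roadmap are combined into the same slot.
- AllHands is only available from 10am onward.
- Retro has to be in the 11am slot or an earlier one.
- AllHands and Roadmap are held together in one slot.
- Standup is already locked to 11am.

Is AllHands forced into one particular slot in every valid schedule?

No

AllHands can be 10am (e.g. Roadmap=10am, Planning=9am, Triage=9am, Standup=11am, Demo=10am, Retro=9am, AllHands=10am) or 11am (e.g. Triage -> 9am; Roadmap -> 11am; Planning -> 9am; AllHands -> 11am; Retro -> 9am; Standup -> 11am; Demo -> 11am).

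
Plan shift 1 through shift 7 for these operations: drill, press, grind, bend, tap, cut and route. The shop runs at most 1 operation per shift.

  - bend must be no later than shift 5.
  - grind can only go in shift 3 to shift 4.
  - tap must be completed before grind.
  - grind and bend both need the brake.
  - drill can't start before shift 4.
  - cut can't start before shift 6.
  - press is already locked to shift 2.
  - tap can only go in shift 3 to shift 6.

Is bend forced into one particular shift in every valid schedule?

bend can be shift 1 (e.g. bend -> shift 1; drill -> shift 5; cut -> shift 6; tap -> shift 3; grind -> shift 4; route -> shift 7; press -> shift 2) or shift 5 (e.g. press -> shift 2, drill -> shift 7, tap -> shift 3, bend -> shift 5, cut -> shift 6, route -> shift 1, grind -> shift 4).

No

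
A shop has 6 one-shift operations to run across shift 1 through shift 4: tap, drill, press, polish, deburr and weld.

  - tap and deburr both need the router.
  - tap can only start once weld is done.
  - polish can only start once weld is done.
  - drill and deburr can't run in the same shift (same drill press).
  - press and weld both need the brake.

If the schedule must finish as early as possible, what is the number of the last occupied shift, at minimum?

shift 2

The precedence chain requires at least 2 distinct shifts.
2 works (last occupied shift: shift 2): for example polish=shift 2; tap=shift 2; drill=shift 2; deburr=shift 1; press=shift 2; weld=shift 1.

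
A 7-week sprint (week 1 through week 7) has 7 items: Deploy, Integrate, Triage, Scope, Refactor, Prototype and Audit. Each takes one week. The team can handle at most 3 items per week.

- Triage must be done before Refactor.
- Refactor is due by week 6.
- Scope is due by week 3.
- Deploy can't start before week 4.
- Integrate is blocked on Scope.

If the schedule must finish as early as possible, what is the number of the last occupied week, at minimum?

4

The precedence chain requires at least 2 distinct weeks.
With at most 3 per week and 7 tasks, at least 3 weeks are needed.
Deploy can't be placed before week 4, so the schedule must run through at least week 4.
4 works (last occupied week: week 4): for example Scope -> week 1; Triage -> week 1; Audit -> week 2; Refactor -> week 2; Deploy -> week 4; Prototype -> week 1; Integrate -> week 2.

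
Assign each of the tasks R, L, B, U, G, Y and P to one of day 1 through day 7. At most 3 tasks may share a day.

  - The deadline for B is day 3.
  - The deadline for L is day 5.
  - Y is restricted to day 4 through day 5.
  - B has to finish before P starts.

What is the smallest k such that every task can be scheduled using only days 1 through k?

The precedence chain requires at least 2 distinct days.
With at most 3 per day and 7 tasks, at least 3 days are needed.
Y can't be placed before day 4, so the schedule must run through at least day 4.
4 works (last occupied day: day 4): for example R=day 1; L=day 1; G=day 2; U=day 2; Y=day 4; B=day 1; P=day 2.

4 days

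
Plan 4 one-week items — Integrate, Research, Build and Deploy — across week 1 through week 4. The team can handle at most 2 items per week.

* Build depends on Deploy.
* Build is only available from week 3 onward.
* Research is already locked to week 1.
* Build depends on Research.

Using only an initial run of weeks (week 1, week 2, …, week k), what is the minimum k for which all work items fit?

3

The precedence chain requires at least 2 distinct weeks.
With at most 2 per week and 4 work items, at least 2 weeks are needed.
Build can't be placed before week 3, so the schedule must run through at least week 3.
3 works (last occupied week: week 3): for example Build=week 3; Integrate=week 2; Research=week 1; Deploy=week 1.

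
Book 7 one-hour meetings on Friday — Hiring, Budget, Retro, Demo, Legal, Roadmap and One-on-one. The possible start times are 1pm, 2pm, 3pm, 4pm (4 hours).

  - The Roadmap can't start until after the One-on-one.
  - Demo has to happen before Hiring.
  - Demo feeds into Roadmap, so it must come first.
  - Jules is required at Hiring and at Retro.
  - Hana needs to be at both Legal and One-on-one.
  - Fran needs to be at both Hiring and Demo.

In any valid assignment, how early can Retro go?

1pm

Retro at 1pm is achievable: Retro in 1pm, Demo in 1pm, Legal in 2pm, Roadmap in 2pm, Budget in 1pm, Hiring in 2pm, One-on-one in 1pm.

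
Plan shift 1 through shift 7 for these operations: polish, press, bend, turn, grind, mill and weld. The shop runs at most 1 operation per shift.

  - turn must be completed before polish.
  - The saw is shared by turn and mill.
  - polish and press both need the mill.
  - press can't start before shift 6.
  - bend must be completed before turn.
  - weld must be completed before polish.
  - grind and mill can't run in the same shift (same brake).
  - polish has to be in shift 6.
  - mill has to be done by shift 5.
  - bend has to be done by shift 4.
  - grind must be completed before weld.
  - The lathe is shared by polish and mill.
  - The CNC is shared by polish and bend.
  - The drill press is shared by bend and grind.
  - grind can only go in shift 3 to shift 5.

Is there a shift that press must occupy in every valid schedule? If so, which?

press's window is shift 6–shift 7.
polish is fixed at shift 6, and press can't share a shift with polish.
So press must be shift 7.

shift 7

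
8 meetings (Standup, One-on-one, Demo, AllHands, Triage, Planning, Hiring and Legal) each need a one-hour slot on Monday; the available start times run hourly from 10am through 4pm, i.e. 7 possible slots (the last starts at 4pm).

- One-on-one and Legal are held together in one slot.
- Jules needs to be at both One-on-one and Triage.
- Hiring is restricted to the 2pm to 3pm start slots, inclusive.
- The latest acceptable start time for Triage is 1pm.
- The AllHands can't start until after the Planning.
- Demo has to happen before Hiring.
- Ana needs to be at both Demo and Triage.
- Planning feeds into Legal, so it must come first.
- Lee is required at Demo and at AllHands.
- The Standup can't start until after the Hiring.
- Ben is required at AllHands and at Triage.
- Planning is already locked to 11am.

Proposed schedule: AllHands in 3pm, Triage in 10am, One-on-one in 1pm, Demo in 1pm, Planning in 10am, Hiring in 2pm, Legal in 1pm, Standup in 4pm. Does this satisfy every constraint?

Hiring is restricted to the 2pm to 3pm start slots, inclusive — holds.
Demo has to happen before Hiring — holds.
Planning is already locked to 11am — violated.
Planning feeds into Legal, so it must come first — holds.
Ana needs to be at both Demo and Triage — holds.
One-on-one and Legal are held together in one slot — holds.
The AllHands can't start until after the Planning — holds.
The Standup can't start until after the Hiring — holds.
Lee is required at Demo and at AllHands — holds.
Jules needs to be at both One-on-one and Triage — holds.
Ben is required at AllHands and at Triage — holds.
The latest acceptable start time for Triage is 1pm — holds.

No. Planning is already locked to 11am is not satisfied.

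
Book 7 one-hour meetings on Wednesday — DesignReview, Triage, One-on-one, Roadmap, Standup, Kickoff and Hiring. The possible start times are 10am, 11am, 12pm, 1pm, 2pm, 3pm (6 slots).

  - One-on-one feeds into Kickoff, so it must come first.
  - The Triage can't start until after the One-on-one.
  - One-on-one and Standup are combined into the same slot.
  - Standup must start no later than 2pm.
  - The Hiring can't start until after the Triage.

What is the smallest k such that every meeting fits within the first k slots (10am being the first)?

The precedence chain requires at least 3 distinct slots.
3 works (last occupied slot: 12pm): for example Standup in 10am, Triage in 11am, DesignReview in 10am, Roadmap in 10am, Hiring in 12pm, Kickoff in 11am, One-on-one in 10am.

3 slots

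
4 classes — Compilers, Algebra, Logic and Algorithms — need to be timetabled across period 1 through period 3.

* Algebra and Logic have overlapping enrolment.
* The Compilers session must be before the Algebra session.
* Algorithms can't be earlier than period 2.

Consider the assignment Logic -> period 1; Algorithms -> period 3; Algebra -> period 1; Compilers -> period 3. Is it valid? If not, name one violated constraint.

No — it violates: The Compilers session must be before the Algebra session

Algorithms can't be earlier than period 2 — holds.
Algebra and Logic have overlapping enrolment — violated.
The Compilers session must be before the Algebra session — violated.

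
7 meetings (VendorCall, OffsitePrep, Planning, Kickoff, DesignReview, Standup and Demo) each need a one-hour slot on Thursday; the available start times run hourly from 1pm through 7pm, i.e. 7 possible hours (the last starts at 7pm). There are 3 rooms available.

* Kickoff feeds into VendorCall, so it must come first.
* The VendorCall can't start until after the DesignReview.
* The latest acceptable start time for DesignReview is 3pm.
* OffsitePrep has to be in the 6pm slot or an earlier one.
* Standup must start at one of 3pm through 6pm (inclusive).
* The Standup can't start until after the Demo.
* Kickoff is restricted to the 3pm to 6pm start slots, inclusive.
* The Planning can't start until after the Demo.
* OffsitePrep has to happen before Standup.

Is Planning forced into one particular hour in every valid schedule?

Planning can be 2pm (e.g. Kickoff=3pm; Standup=3pm; OffsitePrep=1pm; Demo=1pm; Planning=2pm; DesignReview=1pm; VendorCall=4pm) or 3pm (e.g. DesignReview=1pm, Planning=3pm, Kickoff=3pm, OffsitePrep=1pm, Standup=3pm, Demo=1pm, VendorCall=4pm).

No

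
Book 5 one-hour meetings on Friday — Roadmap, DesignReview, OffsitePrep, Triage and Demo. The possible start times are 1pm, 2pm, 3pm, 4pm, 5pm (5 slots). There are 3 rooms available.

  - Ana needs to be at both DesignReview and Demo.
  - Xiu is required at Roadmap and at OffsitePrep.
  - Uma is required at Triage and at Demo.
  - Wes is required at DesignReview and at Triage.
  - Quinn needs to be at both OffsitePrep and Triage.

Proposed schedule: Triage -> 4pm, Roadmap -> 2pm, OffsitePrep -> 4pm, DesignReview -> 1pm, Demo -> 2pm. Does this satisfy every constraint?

Invalid. Quinn needs to be at both OffsitePrep and Triage.

Quinn needs to be at both OffsitePrep and Triage — violated.
Uma is required at Triage and at Demo — holds.
Wes is required at DesignReview and at Triage — holds.
There are 3 rooms available — holds.
Ana needs to be at both DesignReview and Demo — holds.
Xiu is required at Roadmap and at OffsitePrep — holds.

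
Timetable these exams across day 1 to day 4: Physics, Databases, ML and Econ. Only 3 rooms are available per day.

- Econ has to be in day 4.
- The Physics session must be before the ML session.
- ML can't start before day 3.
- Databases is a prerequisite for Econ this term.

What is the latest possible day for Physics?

day 3

Downstream work caps Physics at day 3.
Physics at day 3 is achievable: Physics -> day 3, ML -> day 4, Econ -> day 4, Databases -> day 1.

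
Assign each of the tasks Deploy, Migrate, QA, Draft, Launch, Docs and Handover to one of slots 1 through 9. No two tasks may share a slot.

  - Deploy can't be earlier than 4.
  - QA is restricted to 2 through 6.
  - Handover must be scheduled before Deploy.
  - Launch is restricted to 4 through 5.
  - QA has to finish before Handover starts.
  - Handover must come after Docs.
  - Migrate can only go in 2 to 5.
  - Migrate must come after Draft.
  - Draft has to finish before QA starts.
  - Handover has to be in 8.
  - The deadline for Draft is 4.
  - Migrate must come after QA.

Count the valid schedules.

24

Splitting on Migrate: it can be 3 (6), 4 (9), 5 (9). Listing each branch's schedules as (Deploy, QA, Draft, Launch, Docs, Handover):
Migrate=3: (9,2,1,4,5,8) (9,2,1,4,6,8) (9,2,1,4,7,8) (9,2,1,5,4,8) (9,2,1,5,6,8) (9,2,1,5,7,8) — 6.
Migrate=4: (9,2,1,5,3,8) (9,2,1,5,6,8) (9,2,1,5,7,8) (9,3,1,5,2,8) (9,3,1,5,6,8) (9,3,1,5,7,8) (9,3,2,5,1,8) (9,3,2,5,6,8) (9,3,2,5,7,8) — 9.
Migrate=5: (9,2,1,4,3,8) (9,2,1,4,6,8) (9,2,1,4,7,8) (9,3,1,4,2,8) (9,3,1,4,6,8) (9,3,1,4,7,8) (9,3,2,4,1,8) (9,3,2,4,6,8) (9,3,2,4,7,8) — 9.
Summing: 6 + 9 + 9 = 24.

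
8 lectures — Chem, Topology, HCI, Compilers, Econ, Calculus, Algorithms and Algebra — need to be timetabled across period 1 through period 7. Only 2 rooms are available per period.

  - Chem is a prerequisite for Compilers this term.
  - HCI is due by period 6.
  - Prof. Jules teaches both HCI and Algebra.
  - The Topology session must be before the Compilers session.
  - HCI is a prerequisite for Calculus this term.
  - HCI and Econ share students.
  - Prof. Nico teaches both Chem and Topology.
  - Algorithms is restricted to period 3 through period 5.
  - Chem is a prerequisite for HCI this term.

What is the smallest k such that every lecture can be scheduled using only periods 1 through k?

The precedence chain requires at least 3 distinct periods.
With at most 2 per period and 8 lectures, at least 4 periods are needed.
4 works (last occupied period: period 4): for example Econ -> period 1; Topology -> period 2; Calculus -> period 4; Chem -> period 1; HCI -> period 2; Algebra -> period 4; Algorithms -> period 3; Compilers -> period 3.

4 periods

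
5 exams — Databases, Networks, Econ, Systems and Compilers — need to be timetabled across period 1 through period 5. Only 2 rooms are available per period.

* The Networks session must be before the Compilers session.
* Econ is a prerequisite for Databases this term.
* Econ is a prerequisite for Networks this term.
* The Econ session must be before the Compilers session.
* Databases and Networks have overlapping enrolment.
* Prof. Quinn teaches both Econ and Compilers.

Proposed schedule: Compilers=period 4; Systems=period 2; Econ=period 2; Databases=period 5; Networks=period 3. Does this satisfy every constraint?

Yes

Prof. Quinn teaches both Econ and Compilers — holds.
The Econ session must be before the Compilers session — holds.
Econ is a prerequisite for Databases this term — holds.
Econ is a prerequisite for Networks this term — holds.
The Networks session must be before the Compilers session — holds.
Only 2 rooms are available per period — holds.
Databases and Networks have overlapping enrolment — holds.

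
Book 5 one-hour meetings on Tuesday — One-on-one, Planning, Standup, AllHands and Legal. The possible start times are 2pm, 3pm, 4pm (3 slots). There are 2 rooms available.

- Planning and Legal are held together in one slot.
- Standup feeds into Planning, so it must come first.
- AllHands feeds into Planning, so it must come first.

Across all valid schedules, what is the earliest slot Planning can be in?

Precedence pushes Planning to at least 3pm.
Planning at 3pm is achievable: Legal -> 3pm, AllHands -> 2pm, Standup -> 2pm, Planning -> 3pm, One-on-one -> 4pm.

3pm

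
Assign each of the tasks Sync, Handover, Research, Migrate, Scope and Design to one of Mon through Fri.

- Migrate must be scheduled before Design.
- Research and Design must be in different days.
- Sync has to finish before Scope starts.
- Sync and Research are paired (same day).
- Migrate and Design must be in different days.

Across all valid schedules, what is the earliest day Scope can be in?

Precedence pushes Scope to at least Tue.
Scope at Tue is achievable: Migrate -> Mon, Handover -> Mon, Design -> Tue, Research -> Mon, Sync -> Mon, Scope -> Tue.

Tue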